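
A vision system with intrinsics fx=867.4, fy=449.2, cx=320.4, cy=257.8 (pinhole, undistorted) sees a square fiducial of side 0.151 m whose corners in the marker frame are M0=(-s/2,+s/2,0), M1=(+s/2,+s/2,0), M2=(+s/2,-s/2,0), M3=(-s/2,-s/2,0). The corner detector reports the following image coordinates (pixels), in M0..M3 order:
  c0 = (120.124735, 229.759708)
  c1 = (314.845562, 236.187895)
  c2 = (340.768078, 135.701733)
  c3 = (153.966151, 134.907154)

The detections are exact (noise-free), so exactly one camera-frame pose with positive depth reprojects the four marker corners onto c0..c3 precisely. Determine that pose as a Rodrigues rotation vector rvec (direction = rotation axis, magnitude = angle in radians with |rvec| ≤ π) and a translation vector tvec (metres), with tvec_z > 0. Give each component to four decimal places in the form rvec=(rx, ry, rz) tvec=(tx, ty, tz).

Intrinsics K: fx=867.4, fy=449.2, cx=320.4, cy=257.8
Marker side s = 0.151 m; corners in marker frame (Z=0):
  M0 = (-0.0755, +0.0755, 0)
  M1 = (+0.0755, +0.0755, 0)
  M2 = (+0.0755, -0.0755, 0)
  M3 = (-0.0755, -0.0755, 0)
Detected image corners:
  c0 = (120.124735, 229.759708) px
  c1 = (314.845562, 236.187895) px
  c2 = (340.768078, 135.701733) px
  c3 = (153.966151, 134.907154) px
Planar DLT: solve 8×8 A·h = b for H (H[2,2]=1):
  H  [+1176.73747 -275.98261 +230.13939]
  H  [-44.62542 +585.01042 +182.86160]
  H  [-0.36968 -0.33282 +1.00000]
B = K⁻¹H; ‖b₁‖=1.542394, ‖b₂‖=1.542394; λ = 2/(‖b₁‖+‖b₂‖) = 0.648343, sign → tz>0 ⇒ λ=+0.648343
r₁ = λ·B[:,0] = (+0.96809,+0.07315,-0.23968); r₂ = λ·B[:,1] = (-0.12658,+0.96820,-0.21578)
r₃ = r₁×r₂ = (+0.21628,+0.23924,+0.94657); SVD([r₁ r₂ r₃]) → R = UVᵀ:
  R  [+0.96809 -0.12658 +0.21628]
  R  [+0.07315 +0.96820 +0.23924]
  R  [-0.23968 -0.21578 +0.94657]
t = (-0.06747, -0.10816, +0.64834) m
tr R = 2.882862; θ = arccos((tr R − 1)/2) = 0.343947 rad = 19.707°
axis k = ((R−Rᵀ)₃₂, (R−Rᵀ)₁₃, (R−Rᵀ)₂₁) / (2 sinθ) = (-0.674693, +0.676082, +0.296147)
rvec = θ·k = (-0.232059, +0.232537, +0.101859)

rvec=(-0.2321, 0.2325, 0.1019) tvec=(-0.0675, -0.1082, 0.6483)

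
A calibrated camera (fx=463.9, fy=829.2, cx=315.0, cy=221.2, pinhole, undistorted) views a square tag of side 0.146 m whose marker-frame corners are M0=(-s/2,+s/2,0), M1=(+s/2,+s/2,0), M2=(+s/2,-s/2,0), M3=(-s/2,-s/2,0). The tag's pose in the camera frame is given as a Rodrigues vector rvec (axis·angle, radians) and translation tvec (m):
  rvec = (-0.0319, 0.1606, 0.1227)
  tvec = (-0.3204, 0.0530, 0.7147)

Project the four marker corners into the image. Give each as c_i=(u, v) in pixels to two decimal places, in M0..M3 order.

c0=(58.38, 354.70) c1=(144.36, 379.78) c2=(157.10, 208.60) c3=(71.08, 189.17)

Intrinsics K: fx=463.9, fy=829.2, cx=315.0, cy=221.2
Marker side s = 0.146 m; corners in marker frame (Z=0):
  M0 = (-0.0730, +0.0730, 0)
  M1 = (+0.0730, +0.0730, 0)
  M2 = (+0.0730, -0.0730, 0)
  M3 = (-0.0730, -0.0730, 0)
rvec = (-0.0319, 0.1606, 0.1227), |rvec| = θ = 0.20461 rad = 11.723°
Rodrigues: sinθ=0.20319, 1−cosθ=0.02086; R = I + sinθ·[k]× + (1−cosθ)·[k]×²:
    [+0.97965 -0.12440 +0.15753]
    [+0.11929 +0.99199 +0.04150]
    [-0.16143 -0.02186 +0.98664]
t = (-0.3204, 0.0530, 0.7147) m
M0: Pc = R·M0+t = (-0.40100, +0.11671, +0.72489); u = 463.9·(-0.40100)/0.72489 + 315.0 = 58.3789, v = 829.2·(+0.11671)/0.72489 + 221.2 = 354.7011
M1: Pc = R·M1+t = (-0.25797, +0.13412, +0.70132); u = 463.9·(-0.25797)/0.70132 + 315.0 = 144.3634, v = 829.2·(+0.13412)/0.70132 + 221.2 = 379.7802
M2: Pc = R·M2+t = (-0.23980, -0.01071, +0.70451); u = 463.9·(-0.23980)/0.70451 + 315.0 = 157.0956, v = 829.2·(-0.01071)/0.70451 + 221.2 = 208.5980
M3: Pc = R·M3+t = (-0.38283, -0.02812, +0.72808); u = 463.9·(-0.38283)/0.72808 + 315.0 = 71.0759, v = 829.2·(-0.02812)/0.72808 + 221.2 = 189.1702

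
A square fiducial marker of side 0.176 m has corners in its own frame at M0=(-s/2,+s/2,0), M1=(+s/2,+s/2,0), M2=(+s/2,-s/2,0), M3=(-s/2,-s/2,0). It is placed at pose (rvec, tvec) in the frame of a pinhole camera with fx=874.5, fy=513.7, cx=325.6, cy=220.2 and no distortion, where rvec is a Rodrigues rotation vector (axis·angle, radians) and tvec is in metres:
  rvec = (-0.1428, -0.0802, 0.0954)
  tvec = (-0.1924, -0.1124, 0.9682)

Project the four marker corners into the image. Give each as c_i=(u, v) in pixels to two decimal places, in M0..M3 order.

c0=(60.60, 201.50) c1=(222.92, 211.20) c2=(239.48, 121.22) c3=(81.65, 110.59)

Intrinsics K: fx=874.5, fy=513.7, cx=325.6, cy=220.2
Marker side s = 0.176 m; corners in marker frame (Z=0):
  M0 = (-0.0880, +0.0880, 0)
  M1 = (+0.0880, +0.0880, 0)
  M2 = (+0.0880, -0.0880, 0)
  M3 = (-0.0880, -0.0880, 0)
rvec = (-0.1428, -0.0802, 0.0954), |rvec| = θ = 0.18954 rad = 10.860°
Rodrigues: sinθ=0.18841, 1−cosθ=0.01791; R = I + sinθ·[k]× + (1−cosθ)·[k]×²:
    [+0.99226 -0.08912 -0.08651]
    [+0.10054 +0.98530 +0.13813]
    [+0.07293 -0.14576 +0.98663]
t = (-0.1924, -0.1124, 0.9682) m
M0: Pc = R·M0+t = (-0.28756, -0.03454, +0.94896); u = 874.5·(-0.28756)/0.94896 + 325.6 = 60.6009, v = 513.7·(-0.03454)/0.94896 + 220.2 = 201.5017
M1: Pc = R·M1+t = (-0.11292, -0.01685, +0.96179); u = 874.5·(-0.11292)/0.96179 + 325.6 = 222.9248, v = 513.7·(-0.01685)/0.96179 + 220.2 = 211.2022
M2: Pc = R·M2+t = (-0.09724, -0.19026, +0.98744); u = 874.5·(-0.09724)/0.98744 + 325.6 = 239.4835, v = 513.7·(-0.19026)/0.98744 + 220.2 = 121.2214
M3: Pc = R·M3+t = (-0.27188, -0.20795, +0.97461); u = 874.5·(-0.27188)/0.97461 + 325.6 = 81.6504, v = 513.7·(-0.20795)/0.97461 + 220.2 = 110.5912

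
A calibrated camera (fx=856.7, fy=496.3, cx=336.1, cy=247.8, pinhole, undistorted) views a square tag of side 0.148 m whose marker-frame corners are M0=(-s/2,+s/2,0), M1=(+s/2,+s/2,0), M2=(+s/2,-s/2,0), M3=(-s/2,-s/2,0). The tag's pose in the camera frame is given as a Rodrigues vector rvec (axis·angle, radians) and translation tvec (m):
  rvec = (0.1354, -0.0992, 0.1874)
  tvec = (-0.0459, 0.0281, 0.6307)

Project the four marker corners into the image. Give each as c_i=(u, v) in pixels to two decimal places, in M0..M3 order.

Intrinsics K: fx=856.7, fy=496.3, cx=336.1, cy=247.8
Marker side s = 0.148 m; corners in marker frame (Z=0):
  M0 = (-0.0740, +0.0740, 0)
  M1 = (+0.0740, +0.0740, 0)
  M2 = (+0.0740, -0.0740, 0)
  M3 = (-0.0740, -0.0740, 0)
rvec = (0.1354, -0.0992, 0.1874), |rvec| = θ = 0.25158 rad = 14.414°
Rodrigues: sinθ=0.24893, 1−cosθ=0.03148; R = I + sinθ·[k]× + (1−cosθ)·[k]×²:
    [+0.97764 -0.19211 -0.08554]
    [+0.17875 +0.97341 -0.14322]
    [+0.11078 +0.12473 +0.98599]
t = (-0.0459, 0.0281, 0.6307) m
M0: Pc = R·M0+t = (-0.13246, +0.08691, +0.63173); u = 856.7·(-0.13246)/0.63173 + 336.1 = 156.4675, v = 496.3·(+0.08691)/0.63173 + 247.8 = 316.0743
M1: Pc = R·M1+t = (+0.01223, +0.11336, +0.64813); u = 856.7·(+0.01223)/0.64813 + 336.1 = 352.2646, v = 496.3·(+0.11336)/0.64813 + 247.8 = 334.6049
M2: Pc = R·M2+t = (+0.04066, -0.03071, +0.62967); u = 856.7·(+0.04066)/0.62967 + 336.1 = 391.4222, v = 496.3·(-0.03071)/0.62967 + 247.8 = 223.5983
M3: Pc = R·M3+t = (-0.10403, -0.05716, +0.61327); u = 856.7·(-0.10403)/0.61327 + 336.1 = 190.7784, v = 496.3·(-0.05716)/0.61327 + 247.8 = 201.5423

c0=(156.47, 316.07) c1=(352.26, 334.60) c2=(391.42, 223.60) c3=(190.78, 201.54)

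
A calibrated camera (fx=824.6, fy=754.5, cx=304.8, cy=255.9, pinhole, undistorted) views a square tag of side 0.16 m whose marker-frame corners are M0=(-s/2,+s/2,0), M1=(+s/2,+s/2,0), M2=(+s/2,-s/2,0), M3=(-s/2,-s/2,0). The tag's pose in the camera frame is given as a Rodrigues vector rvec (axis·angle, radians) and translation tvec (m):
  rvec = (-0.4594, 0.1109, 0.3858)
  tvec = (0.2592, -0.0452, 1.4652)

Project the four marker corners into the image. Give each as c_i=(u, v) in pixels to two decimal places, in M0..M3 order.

c0=(392.80, 252.69) c1=(480.52, 281.38) c2=(507.17, 213.04) c3=(422.72, 186.97)

Intrinsics K: fx=824.6, fy=754.5, cx=304.8, cy=255.9
Marker side s = 0.16 m; corners in marker frame (Z=0):
  M0 = (-0.0800, +0.0800, 0)
  M1 = (+0.0800, +0.0800, 0)
  M2 = (+0.0800, -0.0800, 0)
  M3 = (-0.0800, -0.0800, 0)
rvec = (-0.4594, 0.1109, 0.3858), |rvec| = θ = 0.61007 rad = 34.955°
Rodrigues: sinθ=0.57293, 1−cosθ=0.18039; R = I + sinθ·[k]× + (1−cosθ)·[k]×²:
    [+0.92190 -0.38700 +0.01824]
    [+0.33762 +0.82557 +0.45217]
    [-0.19005 -0.41069 +0.89175]
t = (0.2592, -0.0452, 1.4652) m
M0: Pc = R·M0+t = (+0.15449, -0.00616, +1.44755); u = 824.6·(+0.15449)/1.44755 + 304.8 = 392.8045, v = 754.5·(-0.00616)/1.44755 + 255.9 = 252.6872
M1: Pc = R·M1+t = (+0.30199, +0.04785, +1.41714); u = 824.6·(+0.30199)/1.41714 + 304.8 = 480.5216, v = 754.5·(+0.04785)/1.41714 + 255.9 = 281.3783
M2: Pc = R·M2+t = (+0.36391, -0.08424, +1.48285); u = 824.6·(+0.36391)/1.48285 + 304.8 = 507.1682, v = 754.5·(-0.08424)/1.48285 + 255.9 = 213.0392
M3: Pc = R·M3+t = (+0.21641, -0.13825, +1.51326); u = 824.6·(+0.21641)/1.51326 + 304.8 = 422.7245, v = 754.5·(-0.13825)/1.51326 + 255.9 = 186.9672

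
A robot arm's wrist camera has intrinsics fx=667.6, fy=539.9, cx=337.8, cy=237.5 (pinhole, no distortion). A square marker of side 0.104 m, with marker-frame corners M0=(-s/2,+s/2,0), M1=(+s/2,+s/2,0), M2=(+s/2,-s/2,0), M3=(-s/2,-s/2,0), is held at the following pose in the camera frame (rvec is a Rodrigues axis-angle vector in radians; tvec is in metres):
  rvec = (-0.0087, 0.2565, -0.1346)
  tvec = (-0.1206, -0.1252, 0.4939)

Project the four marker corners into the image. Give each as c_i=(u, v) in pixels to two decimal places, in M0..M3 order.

c0=(121.83, 166.28) c1=(248.79, 146.70) c2=(230.33, 31.79) c3=(104.99, 57.20)

Intrinsics K: fx=667.6, fy=539.9, cx=337.8, cy=237.5
Marker side s = 0.104 m; corners in marker frame (Z=0):
  M0 = (-0.0520, +0.0520, 0)
  M1 = (+0.0520, +0.0520, 0)
  M2 = (+0.0520, -0.0520, 0)
  M3 = (-0.0520, -0.0520, 0)
rvec = (-0.0087, 0.2565, -0.1346), |rvec| = θ = 0.28980 rad = 16.604°
Rodrigues: sinθ=0.28576, 1−cosθ=0.04170; R = I + sinθ·[k]× + (1−cosθ)·[k]×²:
    [+0.95834 +0.13162 +0.25351]
    [-0.13383 +0.99097 -0.00856]
    [-0.25234 -0.02572 +0.96730]
t = (-0.1206, -0.1252, 0.4939) m
M0: Pc = R·M0+t = (-0.16359, -0.06671, +0.50568); u = 667.6·(-0.16359)/0.50568 + 337.8 = 121.8305, v = 539.9·(-0.06671)/0.50568 + 237.5 = 166.2758
M1: Pc = R·M1+t = (-0.06392, -0.08063, +0.47944); u = 667.6·(-0.06392)/0.47944 + 337.8 = 248.7909, v = 539.9·(-0.08063)/0.47944 + 237.5 = 146.7034
M2: Pc = R·M2+t = (-0.07761, -0.18369, +0.48212); u = 667.6·(-0.07761)/0.48212 + 337.8 = 230.3305, v = 539.9·(-0.18369)/0.48212 + 237.5 = 31.7942
M3: Pc = R·M3+t = (-0.17728, -0.16977, +0.50836); u = 667.6·(-0.17728)/0.50836 + 337.8 = 104.9912, v = 539.9·(-0.16977)/0.50836 + 237.5 = 57.1957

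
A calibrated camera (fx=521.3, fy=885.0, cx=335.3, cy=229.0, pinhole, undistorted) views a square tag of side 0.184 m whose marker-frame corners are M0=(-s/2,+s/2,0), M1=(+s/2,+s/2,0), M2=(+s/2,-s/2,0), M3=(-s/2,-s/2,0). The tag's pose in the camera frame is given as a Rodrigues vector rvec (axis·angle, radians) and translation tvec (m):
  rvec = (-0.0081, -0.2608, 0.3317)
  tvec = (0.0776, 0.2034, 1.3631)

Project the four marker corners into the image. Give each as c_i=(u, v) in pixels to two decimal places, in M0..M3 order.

c0=(321.30, 401.78) c1=(385.11, 434.06) c2=(406.91, 321.96) c3=(344.29, 286.05)

Intrinsics K: fx=521.3, fy=885.0, cx=335.3, cy=229.0
Marker side s = 0.184 m; corners in marker frame (Z=0):
  M0 = (-0.0920, +0.0920, 0)
  M1 = (+0.0920, +0.0920, 0)
  M2 = (+0.0920, -0.0920, 0)
  M3 = (-0.0920, -0.0920, 0)
rvec = (-0.0081, -0.2608, 0.3317), |rvec| = θ = 0.42203 rad = 24.180°
Rodrigues: sinθ=0.40961, 1−cosθ=0.08774; R = I + sinθ·[k]× + (1−cosθ)·[k]×²:
    [+0.91229 -0.32090 -0.25445]
    [+0.32298 +0.94577 -0.03475]
    [+0.25180 -0.05048 +0.96646]
t = (0.0776, 0.2034, 1.3631) m
M0: Pc = R·M0+t = (-0.03585, +0.26070, +1.33529); u = 521.3·(-0.03585)/1.33529 + 335.3 = 321.3026, v = 885.0·(+0.26070)/1.33529 + 229.0 = 401.7835
M1: Pc = R·M1+t = (+0.13201, +0.32012, +1.38162); u = 521.3·(+0.13201)/1.38162 + 335.3 = 385.1080, v = 885.0·(+0.32012)/1.38162 + 229.0 = 434.0565
M2: Pc = R·M2+t = (+0.19105, +0.14610, +1.39091); u = 521.3·(+0.19105)/1.39091 + 335.3 = 406.9052, v = 885.0·(+0.14610)/1.39091 + 229.0 = 321.9620
M3: Pc = R·M3+t = (+0.02319, +0.08668, +1.34458); u = 521.3·(+0.02319)/1.34458 + 335.3 = 344.2916, v = 885.0·(+0.08668)/1.34458 + 229.0 = 286.0495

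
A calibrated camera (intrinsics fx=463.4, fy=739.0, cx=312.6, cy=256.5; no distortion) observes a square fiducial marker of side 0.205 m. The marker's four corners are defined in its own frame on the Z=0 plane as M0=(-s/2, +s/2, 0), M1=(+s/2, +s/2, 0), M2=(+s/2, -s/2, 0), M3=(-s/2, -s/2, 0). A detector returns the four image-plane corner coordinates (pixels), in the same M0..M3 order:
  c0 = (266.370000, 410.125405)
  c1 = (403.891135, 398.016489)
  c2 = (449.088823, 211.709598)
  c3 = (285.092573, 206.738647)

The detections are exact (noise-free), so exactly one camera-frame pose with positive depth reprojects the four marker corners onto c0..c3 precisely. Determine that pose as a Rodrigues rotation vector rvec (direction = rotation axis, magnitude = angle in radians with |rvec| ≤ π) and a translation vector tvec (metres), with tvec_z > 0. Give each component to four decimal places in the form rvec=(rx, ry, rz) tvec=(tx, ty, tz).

Intrinsics K: fx=463.4, fy=739.0, cx=312.6, cy=256.5
Marker side s = 0.205 m; corners in marker frame (Z=0):
  M0 = (-0.1025, +0.1025, 0)
  M1 = (+0.1025, +0.1025, 0)
  M2 = (+0.1025, -0.1025, 0)
  M3 = (-0.1025, -0.1025, 0)
Detected image corners:
  c0 = (266.370000, 410.125405) px
  c1 = (403.891135, 398.016489) px
  c2 = (449.088823, 211.709598) px
  c3 = (285.092573, 206.738647) px
Planar DLT: solve 8×8 A·h = b for H (H[2,2]=1):
  H  [+885.36468 +175.05356 +352.99134]
  H  [+114.99354 +1240.19033 +316.06261]
  H  [+0.44502 +0.95099 +1.00000]
B = K⁻¹H; ‖b₁‖=1.670742, ‖b₂‖=1.670742; λ = 2/(‖b₁‖+‖b₂‖) = 0.598536, sign → tz>0 ⇒ λ=+0.598536
r₁ = λ·B[:,0] = (+0.96387,+0.00069,+0.26636); r₂ = λ·B[:,1] = (-0.15787,+0.80690,+0.56920)
r₃ = r₁×r₂ = (-0.21454,-0.59069,+0.77786); SVD([r₁ r₂ r₃]) → R = UVᵀ:
  R  [+0.96387 -0.15787 -0.21454]
  R  [+0.00069 +0.80690 -0.59069]
  R  [+0.26636 +0.56920 +0.77786]
t = (+0.05217, +0.04824, +0.59854) m
tr R = 2.548631; θ = arccos((tr R − 1)/2) = 0.685164 rad = 39.257°
axis k = ((R−Rᵀ)₃₂, (R−Rᵀ)₁₃, (R−Rᵀ)₂₁) / (2 sinθ) = (+0.916474, -0.379975, +0.125280)
rvec = θ·k = (+0.627935, -0.260345, +0.085837)

rvec=(0.6279, -0.2603, 0.0858) tvec=(0.0522, 0.0482, 0.5985)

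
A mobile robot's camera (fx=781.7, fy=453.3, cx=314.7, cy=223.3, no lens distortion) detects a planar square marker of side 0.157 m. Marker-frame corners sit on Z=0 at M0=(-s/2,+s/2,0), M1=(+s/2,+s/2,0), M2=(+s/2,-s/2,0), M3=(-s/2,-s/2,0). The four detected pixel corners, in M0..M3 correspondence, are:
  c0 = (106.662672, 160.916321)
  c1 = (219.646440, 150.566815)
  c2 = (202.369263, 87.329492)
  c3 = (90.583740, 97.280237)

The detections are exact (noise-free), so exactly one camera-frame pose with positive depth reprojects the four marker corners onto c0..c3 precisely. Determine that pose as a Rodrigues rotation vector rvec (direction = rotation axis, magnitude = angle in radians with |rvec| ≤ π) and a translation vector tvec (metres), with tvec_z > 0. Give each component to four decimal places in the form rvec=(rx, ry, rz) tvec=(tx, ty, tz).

rvec=(-0.0807, -0.0245, -0.1633) tvec=(-0.2216, -0.2379, 1.0841)

Intrinsics K: fx=781.7, fy=453.3, cx=314.7, cy=223.3
Marker side s = 0.157 m; corners in marker frame (Z=0):
  M0 = (-0.0785, +0.0785, 0)
  M1 = (+0.0785, +0.0785, 0)
  M2 = (+0.0785, -0.0785, 0)
  M3 = (-0.0785, -0.0785, 0)
Detected image corners:
  c0 = (106.662672, 160.916321) px
  c1 = (219.646440, 150.566815) px
  c2 = (202.369263, 87.329492) px
  c3 = (90.583740, 97.280237) px
Planar DLT: solve 8×8 A·h = b for H (H[2,2]=1):
  H  [+720.21569 +95.06986 +154.89400]
  H  [-61.10920 +395.10561 +123.83224]
  H  [+0.02850 -0.07214 +1.00000]
B = K⁻¹H; ‖b₁‖=0.922408, ‖b₂‖=0.922408; λ = 2/(‖b₁‖+‖b₂‖) = 1.084118, sign → tz>0 ⇒ λ=+1.084118
r₁ = λ·B[:,0] = (+0.98641,-0.16137,+0.03089); r₂ = λ·B[:,1] = (+0.16334,+0.98347,-0.07821)
r₃ = r₁×r₂ = (-0.01776,+0.08219,+0.99646); SVD([r₁ r₂ r₃]) → R = UVᵀ:
  R  [+0.98641 +0.16334 -0.01776]
  R  [-0.16137 +0.98347 +0.08219]
  R  [+0.03089 -0.07821 +0.99646]
t = (-0.22163, -0.23789, +1.08412) m
tr R = 2.966335; θ = arccos((tr R − 1)/2) = 0.183739 rad = 10.527°
axis k = ((R−Rᵀ)₃₂, (R−Rᵀ)₁₃, (R−Rᵀ)₂₁) / (2 sinθ) = (-0.438952, -0.133147, -0.888590)
rvec = θ·k = (-0.080652, -0.024464, -0.163268)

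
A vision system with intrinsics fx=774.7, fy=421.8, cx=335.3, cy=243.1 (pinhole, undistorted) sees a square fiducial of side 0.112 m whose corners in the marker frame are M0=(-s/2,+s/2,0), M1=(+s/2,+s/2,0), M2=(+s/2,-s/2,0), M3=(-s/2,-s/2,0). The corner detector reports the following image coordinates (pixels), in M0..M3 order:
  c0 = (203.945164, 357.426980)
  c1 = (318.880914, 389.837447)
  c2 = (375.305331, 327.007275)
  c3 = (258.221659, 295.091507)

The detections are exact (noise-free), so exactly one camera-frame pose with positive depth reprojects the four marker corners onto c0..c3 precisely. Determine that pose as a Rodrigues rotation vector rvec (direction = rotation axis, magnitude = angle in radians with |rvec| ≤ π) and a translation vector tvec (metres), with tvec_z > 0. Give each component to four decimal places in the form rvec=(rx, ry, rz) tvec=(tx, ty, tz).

Intrinsics K: fx=774.7, fy=421.8, cx=335.3, cy=243.1
Marker side s = 0.112 m; corners in marker frame (Z=0):
  M0 = (-0.0560, +0.0560, 0)
  M1 = (+0.0560, +0.0560, 0)
  M2 = (+0.0560, -0.0560, 0)
  M3 = (-0.0560, -0.0560, 0)
Detected image corners:
  c0 = (203.945164, 357.426980) px
  c1 = (318.880914, 389.837447) px
  c2 = (375.305331, 327.007275) px
  c3 = (258.221659, 295.091507) px
Planar DLT: solve 8×8 A·h = b for H (H[2,2]=1):
  H  [+999.63465 -463.57204 +288.51869]
  H  [+244.42250 +594.95080 +342.41356]
  H  [-0.12491 +0.10572 +1.00000]
B = K⁻¹H; ‖b₁‖=1.499151, ‖b₂‖=1.499151; λ = 2/(‖b₁‖+‖b₂‖) = 0.667044, sign → tz>0 ⇒ λ=+0.667044
r₁ = λ·B[:,0] = (+0.89678,+0.43456,-0.08332); r₂ = λ·B[:,1] = (-0.42967,+0.90023,+0.07052)
r₃ = r₁×r₂ = (+0.10565,-0.02744,+0.99402); SVD([r₁ r₂ r₃]) → R = UVᵀ:
  R  [+0.89678 -0.42967 +0.10565]
  R  [+0.43456 +0.90023 -0.02744]
  R  [-0.08332 +0.07052 +0.99402]
t = (-0.04028, +0.15706, +0.66704) m
tr R = 2.791034; θ = arccos((tr R − 1)/2) = 0.461204 rad = 26.425°
axis k = ((R−Rᵀ)₃₂, (R−Rᵀ)₁₃, (R−Rᵀ)₂₁) / (2 sinθ) = (+0.110057, +0.212313, +0.970984)
rvec = θ·k = (+0.050759, +0.097920, +0.447822)

rvec=(0.0508, 0.0979, 0.4478) tvec=(-0.0403, 0.1571, 0.6670)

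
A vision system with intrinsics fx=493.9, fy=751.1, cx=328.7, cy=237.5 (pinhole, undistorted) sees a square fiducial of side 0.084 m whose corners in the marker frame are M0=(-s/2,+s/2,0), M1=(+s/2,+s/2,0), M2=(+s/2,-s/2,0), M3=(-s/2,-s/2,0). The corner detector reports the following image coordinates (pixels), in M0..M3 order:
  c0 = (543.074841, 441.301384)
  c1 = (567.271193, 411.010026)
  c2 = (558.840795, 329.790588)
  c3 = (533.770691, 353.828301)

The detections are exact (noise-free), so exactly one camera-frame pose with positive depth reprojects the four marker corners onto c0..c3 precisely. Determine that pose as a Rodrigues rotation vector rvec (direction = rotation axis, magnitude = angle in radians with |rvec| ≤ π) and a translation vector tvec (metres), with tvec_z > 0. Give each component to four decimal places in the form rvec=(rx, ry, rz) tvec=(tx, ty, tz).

Intrinsics K: fx=493.9, fy=751.1, cx=328.7, cy=237.5
Marker side s = 0.084 m; corners in marker frame (Z=0):
  M0 = (-0.0420, +0.0420, 0)
  M1 = (+0.0420, +0.0420, 0)
  M2 = (+0.0420, -0.0420, 0)
  M3 = (-0.0420, -0.0420, 0)
Detected image corners:
  c0 = (543.074841, 441.301384) px
  c1 = (567.271193, 411.010026) px
  c2 = (558.840795, 329.790588) px
  c3 = (533.770691, 353.828301) px
Planar DLT: solve 8×8 A·h = b for H (H[2,2]=1):
  H  [+795.95766 +156.95558 +551.22902]
  H  [+26.97283 +1038.66577 +383.62778]
  H  [+0.91282 +0.09368 +1.00000]
B = K⁻¹H; ‖b₁‖=1.380319, ‖b₂‖=1.380319; λ = 2/(‖b₁‖+‖b₂‖) = 0.724470, sign → tz>0 ⇒ λ=+0.724470
r₁ = λ·B[:,0] = (+0.72742,-0.18309,+0.66131); r₂ = λ·B[:,1] = (+0.18506,+0.98038,+0.06787)
r₃ = r₁×r₂ = (-0.66076,+0.07301,+0.74704); SVD([r₁ r₂ r₃]) → R = UVᵀ:
  R  [+0.72742 +0.18506 -0.66076]
  R  [-0.18309 +0.98038 +0.07301]
  R  [+0.66131 +0.06787 +0.74704]
t = (+0.32641, +0.14095, +0.72447) m
tr R = 2.454841; θ = arccos((tr R − 1)/2) = 0.756241 rad = 43.329°
axis k = ((R−Rᵀ)₃₂, (R−Rᵀ)₁₃, (R−Rᵀ)₂₁) / (2 sinθ) = (-0.003751, -0.963340, -0.268258)
rvec = θ·k = (-0.002837, -0.728517, -0.202868)

rvec=(-0.0028, -0.7285, -0.2029) tvec=(0.3264, 0.1409, 0.7245)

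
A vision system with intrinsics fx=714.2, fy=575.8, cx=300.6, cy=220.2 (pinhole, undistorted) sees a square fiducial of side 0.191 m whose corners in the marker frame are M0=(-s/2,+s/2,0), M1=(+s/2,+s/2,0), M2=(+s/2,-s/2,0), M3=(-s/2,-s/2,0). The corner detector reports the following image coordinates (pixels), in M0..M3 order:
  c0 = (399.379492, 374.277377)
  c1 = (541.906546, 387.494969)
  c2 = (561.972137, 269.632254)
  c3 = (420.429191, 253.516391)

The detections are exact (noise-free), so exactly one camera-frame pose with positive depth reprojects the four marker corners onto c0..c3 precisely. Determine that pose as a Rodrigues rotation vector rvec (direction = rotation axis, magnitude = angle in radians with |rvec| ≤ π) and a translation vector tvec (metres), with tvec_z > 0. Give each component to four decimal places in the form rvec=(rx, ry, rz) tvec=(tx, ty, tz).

rvec=(-0.0076, -0.1196, 0.1432) tvec=(0.2322, 0.1605, 0.9151)

Intrinsics K: fx=714.2, fy=575.8, cx=300.6, cy=220.2
Marker side s = 0.191 m; corners in marker frame (Z=0):
  M0 = (-0.0955, +0.0955, 0)
  M1 = (+0.0955, +0.0955, 0)
  M2 = (+0.0955, -0.0955, 0)
  M3 = (-0.0955, -0.0955, 0)
Detected image corners:
  c0 = (399.379492, 374.277377) px
  c1 = (541.906546, 387.494969) px
  c2 = (561.972137, 269.632254) px
  c3 = (420.429191, 253.516391) px
Planar DLT: solve 8×8 A·h = b for H (H[2,2]=1):
  H  [+805.83637 -116.04264 +481.81627]
  H  [+118.34947 +618.93631 +321.22081]
  H  [+0.12934 -0.01756 +1.00000]
B = K⁻¹H; ‖b₁‖=1.092832, ‖b₂‖=1.092832; λ = 2/(‖b₁‖+‖b₂‖) = 0.915053, sign → tz>0 ⇒ λ=+0.915053
r₁ = λ·B[:,0] = (+0.98265,+0.14282,+0.11835); r₂ = λ·B[:,1] = (-0.14192,+0.98975,-0.01606)
r₃ = r₁×r₂ = (-0.11943,-0.00101,+0.99284); SVD([r₁ r₂ r₃]) → R = UVᵀ:
  R  [+0.98265 -0.14192 -0.11943]
  R  [+0.14282 +0.98975 -0.00101]
  R  [+0.11835 -0.01606 +0.99284]
t = (+0.23218, +0.16054, +0.91505) m
tr R = 2.965237; θ = arccos((tr R − 1)/2) = 0.186719 rad = 10.698°
axis k = ((R−Rᵀ)₃₂, (R−Rᵀ)₁₃, (R−Rᵀ)₂₁) / (2 sinθ) = (-0.040546, -0.640463, +0.766918)
rvec = θ·k = (-0.007571, -0.119586, +0.143198)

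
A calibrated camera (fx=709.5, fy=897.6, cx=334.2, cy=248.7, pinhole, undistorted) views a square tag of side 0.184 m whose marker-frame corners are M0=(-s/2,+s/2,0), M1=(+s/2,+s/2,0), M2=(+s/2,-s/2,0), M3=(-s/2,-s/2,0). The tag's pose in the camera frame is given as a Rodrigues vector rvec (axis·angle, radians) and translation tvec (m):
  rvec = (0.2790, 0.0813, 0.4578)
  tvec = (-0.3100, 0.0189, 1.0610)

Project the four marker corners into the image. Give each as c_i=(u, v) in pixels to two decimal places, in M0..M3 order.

Intrinsics K: fx=709.5, fy=897.6, cx=334.2, cy=248.7
Marker side s = 0.184 m; corners in marker frame (Z=0):
  M0 = (-0.0920, +0.0920, 0)
  M1 = (+0.0920, +0.0920, 0)
  M2 = (+0.0920, -0.0920, 0)
  M3 = (-0.0920, -0.0920, 0)
rvec = (0.2790, 0.0813, 0.4578), |rvec| = θ = 0.54225 rad = 31.068°
Rodrigues: sinθ=0.51606, 1−cosθ=0.14345; R = I + sinθ·[k]× + (1−cosθ)·[k]×²:
    [+0.89453 -0.42463 +0.13969]
    [+0.44676 +0.85978 -0.24737]
    [-0.01506 +0.28369 +0.95880]
t = (-0.3100, 0.0189, 1.0610) m
M0: Pc = R·M0+t = (-0.43136, +0.05690, +1.08848); u = 709.5·(-0.43136)/1.08848 + 334.2 = 53.0279, v = 897.6·(+0.05690)/1.08848 + 248.7 = 295.6196
M1: Pc = R·M1+t = (-0.26677, +0.13910, +1.08571); u = 709.5·(-0.26677)/1.08571 + 334.2 = 159.8698, v = 897.6·(+0.13910)/1.08571 + 248.7 = 363.7002
M2: Pc = R·M2+t = (-0.18864, -0.01910, +1.03352); u = 709.5·(-0.18864)/1.03352 + 334.2 = 204.7017, v = 897.6·(-0.01910)/1.03352 + 248.7 = 232.1139
M3: Pc = R·M3+t = (-0.35323, -0.10130, +1.03629); u = 709.5·(-0.35323)/1.03629 + 334.2 = 92.3583, v = 897.6·(-0.10130)/1.03629 + 248.7 = 160.9559

c0=(53.03, 295.62) c1=(159.87, 363.70) c2=(204.70, 232.11) c3=(92.36, 160.96)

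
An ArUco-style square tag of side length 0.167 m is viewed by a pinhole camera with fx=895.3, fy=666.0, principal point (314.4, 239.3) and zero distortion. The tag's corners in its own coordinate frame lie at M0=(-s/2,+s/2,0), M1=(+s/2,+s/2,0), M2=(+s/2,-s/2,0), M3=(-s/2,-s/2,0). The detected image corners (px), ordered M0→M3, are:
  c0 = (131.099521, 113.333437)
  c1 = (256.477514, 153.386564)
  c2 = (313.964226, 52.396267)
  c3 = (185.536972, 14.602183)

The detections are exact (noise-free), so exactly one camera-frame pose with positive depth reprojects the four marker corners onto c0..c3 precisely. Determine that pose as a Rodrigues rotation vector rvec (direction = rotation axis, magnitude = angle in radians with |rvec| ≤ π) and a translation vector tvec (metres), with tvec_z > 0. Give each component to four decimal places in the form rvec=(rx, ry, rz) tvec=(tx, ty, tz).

rvec=(0.0385, 0.1839, 0.4140) tvec=(-0.1087, -0.2431, 1.0388)

Intrinsics K: fx=895.3, fy=666.0, cx=314.4, cy=239.3
Marker side s = 0.167 m; corners in marker frame (Z=0):
  M0 = (-0.0835, +0.0835, 0)
  M1 = (+0.0835, +0.0835, 0)
  M2 = (+0.0835, -0.0835, 0)
  M3 = (-0.0835, -0.0835, 0)
Detected image corners:
  c0 = (131.099521, 113.333437) px
  c1 = (256.477514, 153.386564) px
  c2 = (313.964226, 52.396267) px
  c3 = (185.536972, 14.602183) px
Planar DLT: solve 8×8 A·h = b for H (H[2,2]=1):
  H  [+723.59334 -319.05371 +220.73581]
  H  [+219.47960 +603.86700 +83.46336]
  H  [-0.16345 +0.07180 +1.00000]
B = K⁻¹H; ‖b₁‖=0.962682, ‖b₂‖=0.962682; λ = 2/(‖b₁‖+‖b₂‖) = 1.038764, sign → tz>0 ⇒ λ=+1.038764
r₁ = λ·B[:,0] = (+0.89917,+0.40333,-0.16978); r₂ = λ·B[:,1] = (-0.39637,+0.91506,+0.07459)
r₃ = r₁×r₂ = (+0.18545,+0.00023,+0.98265); SVD([r₁ r₂ r₃]) → R = UVᵀ:
  R  [+0.89917 -0.39637 +0.18545]
  R  [+0.40333 +0.91506 +0.00023]
  R  [-0.16978 +0.07459 +0.98265]
t = (-0.10867, -0.24306, +1.03876) m
tr R = 2.796875; θ = arccos((tr R − 1)/2) = 0.454598 rad = 26.047°
axis k = ((R−Rᵀ)₃₂, (R−Rᵀ)₁₃, (R−Rᵀ)₂₁) / (2 sinθ) = (+0.084669, +0.404497, +0.910612)
rvec = θ·k = (+0.038490, +0.183883, +0.413962)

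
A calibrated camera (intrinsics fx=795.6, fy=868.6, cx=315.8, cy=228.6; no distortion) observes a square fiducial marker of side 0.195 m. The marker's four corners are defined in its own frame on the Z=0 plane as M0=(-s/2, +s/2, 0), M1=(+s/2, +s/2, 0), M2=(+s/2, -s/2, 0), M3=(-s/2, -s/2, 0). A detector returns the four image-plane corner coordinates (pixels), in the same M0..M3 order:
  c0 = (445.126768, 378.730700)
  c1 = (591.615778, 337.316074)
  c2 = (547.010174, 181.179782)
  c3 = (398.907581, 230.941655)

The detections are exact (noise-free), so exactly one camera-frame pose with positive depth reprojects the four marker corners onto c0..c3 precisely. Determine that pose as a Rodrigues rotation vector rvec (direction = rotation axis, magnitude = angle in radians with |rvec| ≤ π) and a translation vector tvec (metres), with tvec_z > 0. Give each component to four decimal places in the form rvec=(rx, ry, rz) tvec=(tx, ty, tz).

rvec=(0.1769, 0.2291, -0.3227) tvec=(0.2314, 0.0653, 1.0317)

Intrinsics K: fx=795.6, fy=868.6, cx=315.8, cy=228.6
Marker side s = 0.195 m; corners in marker frame (Z=0):
  M0 = (-0.0975, +0.0975, 0)
  M1 = (+0.0975, +0.0975, 0)
  M2 = (+0.0975, -0.0975, 0)
  M3 = (-0.0975, -0.0975, 0)
Detected image corners:
  c0 = (445.126768, 378.730700) px
  c1 = (591.615778, 337.316074) px
  c2 = (547.010174, 181.179782) px
  c3 = (398.907581, 230.941655) px
Planar DLT: solve 8×8 A·h = b for H (H[2,2]=1):
  H  [+635.15328 +297.87264 +494.21420]
  H  [-301.88412 +815.71384 +283.55066]
  H  [-0.24242 +0.13092 +1.00000]
B = K⁻¹H; ‖b₁‖=0.969283, ‖b₂‖=0.969283; λ = 2/(‖b₁‖+‖b₂‖) = 1.031690, sign → tz>0 ⇒ λ=+1.031690
r₁ = λ·B[:,0] = (+0.92290,-0.29275,-0.25010); r₂ = λ·B[:,1] = (+0.33265,+0.93333,+0.13507)
r₃ = r₁×r₂ = (+0.19388,-0.20785,+0.95875); SVD([r₁ r₂ r₃]) → R = UVᵀ:
  R  [+0.92290 +0.33265 +0.19388]
  R  [-0.29275 +0.93333 -0.20785]
  R  [-0.25010 +0.13507 +0.95875]
t = (+0.23136, +0.06527, +1.03169) m
tr R = 2.814984; θ = arccos((tr R − 1)/2) = 0.433521 rad = 24.839°
axis k = ((R−Rᵀ)₃₂, (R−Rᵀ)₁₃, (R−Rᵀ)₂₁) / (2 sinθ) = (+0.408163, +0.528462, -0.744399)
rvec = θ·k = (+0.176947, +0.229100, -0.322713)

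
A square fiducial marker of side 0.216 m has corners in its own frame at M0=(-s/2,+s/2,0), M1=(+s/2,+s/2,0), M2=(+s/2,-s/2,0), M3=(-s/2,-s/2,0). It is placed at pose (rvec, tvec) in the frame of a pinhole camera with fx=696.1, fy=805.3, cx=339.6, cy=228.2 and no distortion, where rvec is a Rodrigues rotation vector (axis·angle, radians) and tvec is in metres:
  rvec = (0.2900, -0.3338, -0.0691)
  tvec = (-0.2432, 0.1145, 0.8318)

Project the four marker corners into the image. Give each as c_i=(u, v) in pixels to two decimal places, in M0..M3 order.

Intrinsics K: fx=696.1, fy=805.3, cx=339.6, cy=228.2
Marker side s = 0.216 m; corners in marker frame (Z=0):
  M0 = (-0.1080, +0.1080, 0)
  M1 = (+0.1080, +0.1080, 0)
  M2 = (+0.1080, -0.1080, 0)
  M3 = (-0.1080, -0.1080, 0)
rvec = (0.2900, -0.3338, -0.0691), |rvec| = θ = 0.44755 rad = 25.642°
Rodrigues: sinθ=0.43275, 1−cosθ=0.09849; R = I + sinθ·[k]× + (1−cosθ)·[k]×²:
    [+0.94286 +0.01922 -0.33262]
    [-0.11441 +0.95630 -0.26907]
    [+0.31291 +0.29176 +0.90386]
t = (-0.2432, 0.1145, 0.8318) m
M0: Pc = R·M0+t = (-0.34295, +0.23014, +0.82951); u = 696.1·(-0.34295)/0.82951 + 339.6 = 51.8051, v = 805.3·(+0.23014)/0.82951 + 228.2 = 451.6190
M1: Pc = R·M1+t = (-0.13930, +0.20542, +0.89710); u = 696.1·(-0.13930)/0.89710 + 339.6 = 231.5152, v = 805.3·(+0.20542)/0.89710 + 228.2 = 412.6017
M2: Pc = R·M2+t = (-0.14345, -0.00114, +0.83409); u = 696.1·(-0.14345)/0.83409 + 339.6 = 219.8846, v = 805.3·(-0.00114)/0.83409 + 228.2 = 227.1021
M3: Pc = R·M3+t = (-0.34710, +0.02358, +0.76650); u = 696.1·(-0.34710)/0.76650 + 339.6 = 24.3735, v = 805.3·(+0.02358)/0.76650 + 228.2 = 252.9700

c0=(51.81, 451.62) c1=(231.52, 412.60) c2=(219.88, 227.10) c3=(24.37, 252.97)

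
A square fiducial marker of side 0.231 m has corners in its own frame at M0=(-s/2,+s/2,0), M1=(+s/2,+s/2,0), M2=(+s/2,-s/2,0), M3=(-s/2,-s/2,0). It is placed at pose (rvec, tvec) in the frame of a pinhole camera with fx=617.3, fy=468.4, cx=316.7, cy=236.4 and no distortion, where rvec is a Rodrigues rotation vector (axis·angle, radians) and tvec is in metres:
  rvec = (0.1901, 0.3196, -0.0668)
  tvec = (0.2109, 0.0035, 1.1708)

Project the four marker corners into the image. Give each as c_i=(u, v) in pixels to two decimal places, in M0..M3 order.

c0=(373.25, 282.47) c1=(493.89, 282.10) c2=(488.13, 188.56) c3=(363.74, 194.73)

Intrinsics K: fx=617.3, fy=468.4, cx=316.7, cy=236.4
Marker side s = 0.231 m; corners in marker frame (Z=0):
  M0 = (-0.1155, +0.1155, 0)
  M1 = (+0.1155, +0.1155, 0)
  M2 = (+0.1155, -0.1155, 0)
  M3 = (-0.1155, -0.1155, 0)
rvec = (0.1901, 0.3196, -0.0668), |rvec| = θ = 0.37782 rad = 21.647°
Rodrigues: sinθ=0.36889, 1−cosθ=0.07053; R = I + sinθ·[k]× + (1−cosθ)·[k]×²:
    [+0.94733 +0.09524 +0.30578]
    [-0.03520 +0.97994 -0.19616]
    [-0.31832 +0.17506 +0.93168]
t = (0.2109, 0.0035, 1.1708) m
M0: Pc = R·M0+t = (+0.11248, +0.12075, +1.22779); u = 617.3·(+0.11248)/1.22779 + 316.7 = 373.2541, v = 468.4·(+0.12075)/1.22779 + 236.4 = 282.4658
M1: Pc = R·M1+t = (+0.33132, +0.11262, +1.15425); u = 617.3·(+0.33132)/1.15425 + 316.7 = 493.8897, v = 468.4·(+0.11262)/1.15425 + 236.4 = 282.1004
M2: Pc = R·M2+t = (+0.30932, -0.11375, +1.11381); u = 617.3·(+0.30932)/1.11381 + 316.7 = 488.1297, v = 468.4·(-0.11375)/1.11381 + 236.4 = 188.5643
M3: Pc = R·M3+t = (+0.09048, -0.10562, +1.18735); u = 617.3·(+0.09048)/1.18735 + 316.7 = 363.7422, v = 468.4·(-0.10562)/1.18735 + 236.4 = 194.7348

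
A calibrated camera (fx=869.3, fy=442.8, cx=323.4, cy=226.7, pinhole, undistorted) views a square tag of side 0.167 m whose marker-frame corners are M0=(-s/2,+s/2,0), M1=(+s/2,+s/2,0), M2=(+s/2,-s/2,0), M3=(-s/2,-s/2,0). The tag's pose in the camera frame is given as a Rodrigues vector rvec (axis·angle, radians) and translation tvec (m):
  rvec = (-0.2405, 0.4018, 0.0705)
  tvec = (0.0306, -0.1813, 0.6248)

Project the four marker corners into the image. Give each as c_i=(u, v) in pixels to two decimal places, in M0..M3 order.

c0=(247.69, 156.03) c1=(471.39, 150.54) c2=(490.01, 37.58) c3=(276.52, 53.81)

Intrinsics K: fx=869.3, fy=442.8, cx=323.4, cy=226.7
Marker side s = 0.167 m; corners in marker frame (Z=0):
  M0 = (-0.0835, +0.0835, 0)
  M1 = (+0.0835, +0.0835, 0)
  M2 = (+0.0835, -0.0835, 0)
  M3 = (-0.0835, -0.0835, 0)
rvec = (-0.2405, 0.4018, 0.0705), |rvec| = θ = 0.47355 rad = 27.133°
Rodrigues: sinθ=0.45605, 1−cosθ=0.11005; R = I + sinθ·[k]× + (1−cosθ)·[k]×²:
    [+0.91834 -0.11531 +0.37863]
    [+0.02047 +0.96918 +0.24551]
    [-0.39527 -0.21771 +0.89239]
t = (0.0306, -0.1813, 0.6248) m
M0: Pc = R·M0+t = (-0.05571, -0.10208, +0.63963); u = 869.3·(-0.05571)/0.63963 + 323.4 = 247.6861, v = 442.8·(-0.10208)/0.63963 + 226.7 = 156.0299
M1: Pc = R·M1+t = (+0.09765, -0.09866, +0.57362); u = 869.3·(+0.09765)/0.57362 + 323.4 = 471.3895, v = 442.8·(-0.09866)/0.57362 + 226.7 = 150.5367
M2: Pc = R·M2+t = (+0.11691, -0.26052, +0.60997); u = 869.3·(+0.11691)/0.60997 + 323.4 = 490.0133, v = 442.8·(-0.26052)/0.60997 + 226.7 = 37.5824
M3: Pc = R·M3+t = (-0.03645, -0.26394, +0.67598); u = 869.3·(-0.03645)/0.67598 + 323.4 = 276.5231, v = 442.8·(-0.26394)/0.67598 + 226.7 = 53.8101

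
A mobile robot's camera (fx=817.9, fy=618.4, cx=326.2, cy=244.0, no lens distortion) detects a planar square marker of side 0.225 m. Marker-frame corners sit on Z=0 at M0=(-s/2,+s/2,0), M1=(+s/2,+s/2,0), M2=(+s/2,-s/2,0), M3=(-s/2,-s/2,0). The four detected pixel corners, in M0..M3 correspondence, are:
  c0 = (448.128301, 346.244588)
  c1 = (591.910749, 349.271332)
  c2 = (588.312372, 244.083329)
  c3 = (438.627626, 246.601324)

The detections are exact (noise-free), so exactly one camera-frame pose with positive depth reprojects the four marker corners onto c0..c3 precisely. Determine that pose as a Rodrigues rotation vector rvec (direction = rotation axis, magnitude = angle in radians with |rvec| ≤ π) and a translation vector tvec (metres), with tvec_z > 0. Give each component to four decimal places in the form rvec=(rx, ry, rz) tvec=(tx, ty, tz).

rvec=(0.2604, 0.3096, -0.0649) tvec=(0.2959, 0.1113, 1.2832)

Intrinsics K: fx=817.9, fy=618.4, cx=326.2, cy=244.0
Marker side s = 0.225 m; corners in marker frame (Z=0):
  M0 = (-0.1125, +0.1125, 0)
  M1 = (+0.1125, +0.1125, 0)
  M2 = (+0.1125, -0.1125, 0)
  M3 = (-0.1125, -0.1125, 0)
Detected image corners:
  c0 = (448.128301, 346.244588) px
  c1 = (591.910749, 349.271332) px
  c2 = (588.312372, 244.083329) px
  c3 = (438.627626, 246.601324) px
Planar DLT: solve 8×8 A·h = b for H (H[2,2]=1):
  H  [+527.28708 +127.40708 +514.82468]
  H  [-70.10231 +511.05367 +297.63859]
  H  [-0.24109 +0.18954 +1.00000]
B = K⁻¹H; ‖b₁‖=0.779293, ‖b₂‖=0.779293; λ = 2/(‖b₁‖+‖b₂‖) = 1.283214, sign → tz>0 ⇒ λ=+1.283214
r₁ = λ·B[:,0] = (+0.95065,-0.02340,-0.30937); r₂ = λ·B[:,1] = (+0.10289,+0.96450,+0.24322)
r₃ = r₁×r₂ = (+0.29270,-0.26305,+0.91931); SVD([r₁ r₂ r₃]) → R = UVᵀ:
  R  [+0.95065 +0.10289 +0.29270]
  R  [-0.02340 +0.96450 -0.26305]
  R  [-0.30937 +0.24322 +0.91931]
t = (+0.29594, +0.11130, +1.28321) m
tr R = 2.834465; θ = arccos((tr R − 1)/2) = 0.409720 rad = 23.475°
axis k = ((R−Rᵀ)₃₂, (R−Rᵀ)₁₃, (R−Rᵀ)₂₁) / (2 sinθ) = (+0.635446, +0.755700, -0.158513)
rvec = θ·k = (+0.260355, +0.309625, -0.064946)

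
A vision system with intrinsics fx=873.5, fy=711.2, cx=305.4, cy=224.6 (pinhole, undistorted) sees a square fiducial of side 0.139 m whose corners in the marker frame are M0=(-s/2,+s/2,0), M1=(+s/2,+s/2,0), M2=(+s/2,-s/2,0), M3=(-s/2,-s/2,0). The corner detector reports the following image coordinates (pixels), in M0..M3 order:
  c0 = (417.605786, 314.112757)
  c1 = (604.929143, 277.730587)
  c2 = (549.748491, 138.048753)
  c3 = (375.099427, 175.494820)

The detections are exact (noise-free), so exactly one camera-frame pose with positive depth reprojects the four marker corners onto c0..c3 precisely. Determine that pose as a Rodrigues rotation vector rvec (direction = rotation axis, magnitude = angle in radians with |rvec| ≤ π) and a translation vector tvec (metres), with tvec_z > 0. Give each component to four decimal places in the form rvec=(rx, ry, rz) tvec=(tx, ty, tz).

rvec=(-0.2924, 0.1542, -0.2317) tvec=(0.1361, -0.0002, 0.6622)

Intrinsics K: fx=873.5, fy=711.2, cx=305.4, cy=224.6
Marker side s = 0.139 m; corners in marker frame (Z=0):
  M0 = (-0.0695, +0.0695, 0)
  M1 = (+0.0695, +0.0695, 0)
  M2 = (+0.0695, -0.0695, 0)
  M3 = (-0.0695, -0.0695, 0)
Detected image corners:
  c0 = (417.605786, 314.112757) px
  c1 = (604.929143, 277.730587) px
  c2 = (549.748491, 138.048753) px
  c3 = (375.099427, 175.494820) px
Planar DLT: solve 8×8 A·h = b for H (H[2,2]=1):
  H  [+1214.90304 +128.68941 +484.96400]
  H  [-305.53938 +897.75078 +224.36617]
  H  [-0.17605 -0.45629 +1.00000]
B = K⁻¹H; ‖b₁‖=1.510079, ‖b₂‖=1.510079; λ = 2/(‖b₁‖+‖b₂‖) = 0.662217, sign → tz>0 ⇒ λ=+0.662217
r₁ = λ·B[:,0] = (+0.96180,-0.24768,-0.11658); r₂ = λ·B[:,1] = (+0.20321,+0.93134,-0.30217)
r₃ = r₁×r₂ = (+0.18342,+0.26693,+0.94610); SVD([r₁ r₂ r₃]) → R = UVᵀ:
  R  [+0.96180 +0.20321 +0.18342]
  R  [-0.24768 +0.93134 +0.26693]
  R  [-0.11658 -0.30217 +0.94610]
t = (+0.13613, -0.00022, +0.66222) m
tr R = 2.839246; θ = arccos((tr R − 1)/2) = 0.403677 rad = 23.129°
axis k = ((R−Rᵀ)₃₂, (R−Rᵀ)₁₃, (R−Rᵀ)₂₁) / (2 sinθ) = (-0.724409, +0.381878, -0.573934)
rvec = θ·k = (-0.292427, +0.154155, -0.231684)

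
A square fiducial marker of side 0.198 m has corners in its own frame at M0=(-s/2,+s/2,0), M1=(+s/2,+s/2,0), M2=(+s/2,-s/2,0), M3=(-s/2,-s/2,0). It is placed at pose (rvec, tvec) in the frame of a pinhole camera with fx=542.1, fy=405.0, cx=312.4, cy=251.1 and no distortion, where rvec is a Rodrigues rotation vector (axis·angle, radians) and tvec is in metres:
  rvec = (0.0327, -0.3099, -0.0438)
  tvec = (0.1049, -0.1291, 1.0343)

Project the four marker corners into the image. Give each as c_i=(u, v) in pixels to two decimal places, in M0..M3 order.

c0=(320.19, 240.86) c1=(415.34, 237.83) c2=(412.24, 162.23) c3=(316.16, 160.74)

Intrinsics K: fx=542.1, fy=405.0, cx=312.4, cy=251.1
Marker side s = 0.198 m; corners in marker frame (Z=0):
  M0 = (-0.0990, +0.0990, 0)
  M1 = (+0.0990, +0.0990, 0)
  M2 = (+0.0990, -0.0990, 0)
  M3 = (-0.0990, -0.0990, 0)
rvec = (0.0327, -0.3099, -0.0438), |rvec| = θ = 0.31468 rad = 18.030°
Rodrigues: sinθ=0.30952, 1−cosθ=0.04911; R = I + sinθ·[k]× + (1−cosθ)·[k]×²:
    [+0.95142 +0.03806 -0.30552]
    [-0.04811 +0.99852 -0.02543]
    [+0.30410 +0.03889 +0.95185]
t = (0.1049, -0.1291, 1.0343) m
M0: Pc = R·M0+t = (+0.01448, -0.02548, +1.00804); u = 542.1·(+0.01448)/1.00804 + 312.4 = 320.1851, v = 405.0·(-0.02548)/1.00804 + 251.1 = 240.8613
M1: Pc = R·M1+t = (+0.20286, -0.03501, +1.06826); u = 542.1·(+0.20286)/1.06826 + 312.4 = 415.3431, v = 405.0·(-0.03501)/1.06826 + 251.1 = 237.8272
M2: Pc = R·M2+t = (+0.19532, -0.23272, +1.06056); u = 542.1·(+0.19532)/1.06056 + 312.4 = 412.2391, v = 405.0·(-0.23272)/1.06056 + 251.1 = 162.2316
M3: Pc = R·M3+t = (+0.00694, -0.22319, +1.00034); u = 542.1·(+0.00694)/1.00034 + 312.4 = 316.1617, v = 405.0·(-0.22319)/1.00034 + 251.1 = 160.7388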